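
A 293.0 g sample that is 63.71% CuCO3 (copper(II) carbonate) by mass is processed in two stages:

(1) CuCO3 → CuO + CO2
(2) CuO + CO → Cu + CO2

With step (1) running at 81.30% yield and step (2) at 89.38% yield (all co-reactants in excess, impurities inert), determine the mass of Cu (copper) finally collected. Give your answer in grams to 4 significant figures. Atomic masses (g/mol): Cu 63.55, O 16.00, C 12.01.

Pure CuCO3 = 293.0 × 0.6371 = 186.67 g.
M(CuCO3) = 63.55 + 12.01 + 3(16.00) = 123.56 g/mol.
M(Cu) = 63.55 g/mol.
n(CuCO3) = 186.67 / 123.56 = 1.5108 mol.
Step 1 (CuCO3:CuO = 1:1): theoretical n(CuO) = 1.5108 mol; at 81.30% yield, n(CuO) = 1.2283 mol.
Step 2 (CuO:Cu = 1:1): theoretical n(Cu) = 1.2283 mol, so theoretical mass = 1.2283 × 63.55 = 78.055 g.
At 89.38% yield, actual mass of Cu = 78.055 × 0.8938 = 69.766 g.

69.77 g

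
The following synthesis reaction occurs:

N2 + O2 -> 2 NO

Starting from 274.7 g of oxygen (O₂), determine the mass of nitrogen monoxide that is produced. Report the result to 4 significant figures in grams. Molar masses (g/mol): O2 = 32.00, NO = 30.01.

n(O2) = 274.70 g / 32.00 g/mol = 8.5844 mol.
From the equation the O2:NO mole ratio is 1:2, so n(NO) = 8.5844 × 2/1 = 17.169 mol.
Mass of NO = 17.169 mol × 30.01 g/mol = 515.23 g.

515.2 g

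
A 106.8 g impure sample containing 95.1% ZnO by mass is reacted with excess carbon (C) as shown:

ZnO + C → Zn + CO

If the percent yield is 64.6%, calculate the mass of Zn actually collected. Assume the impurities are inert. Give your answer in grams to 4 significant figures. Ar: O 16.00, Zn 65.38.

52.71 g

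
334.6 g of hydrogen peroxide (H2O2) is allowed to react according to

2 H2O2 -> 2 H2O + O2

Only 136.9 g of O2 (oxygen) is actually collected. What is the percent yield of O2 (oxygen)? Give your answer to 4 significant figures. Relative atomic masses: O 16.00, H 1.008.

86.98 %

M(H2O2) = 2(1.008) + 2(16.00) = 34.016 g/mol.
M(O2) = 2(16.00) = 32.00 g/mol.
n(H2O2) = 334.60 g / 34.016 g/mol = 9.8365 mol.
From the equation the H2O2:O2 mole ratio is 2:1, so n(O2) = 9.8365 × 1/2 = 4.9183 mol.
Mass of O2 = 4.9183 mol × 32.00 g/mol = 157.38 g.
This is the theoretical yield. Percent yield = 136.9 g / 157.38 g × 100% = 86.984%.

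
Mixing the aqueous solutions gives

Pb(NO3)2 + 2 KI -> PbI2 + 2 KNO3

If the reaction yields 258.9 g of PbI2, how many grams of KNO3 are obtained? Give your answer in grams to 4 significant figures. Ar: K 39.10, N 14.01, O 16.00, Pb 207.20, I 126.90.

113.6 g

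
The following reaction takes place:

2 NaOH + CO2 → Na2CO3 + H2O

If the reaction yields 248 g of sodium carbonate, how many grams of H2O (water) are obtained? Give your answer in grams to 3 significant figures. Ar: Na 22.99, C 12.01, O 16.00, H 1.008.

M(Na2CO3) = 2(22.99) + 12.01 + 3(16.00) = 105.99 g/mol.
M(H2O) = 2(1.008) + 16.00 = 18.016 g/mol.
n(Na2CO3) = 248.0 g / 105.99 g/mol = 2.340 mol.
From the equation the Na2CO3:H2O mole ratio is 1:1, so n(H2O) = 2.340 × 1/1 = 2.340 mol.
Mass of H2O = 2.340 mol × 18.016 g/mol = 42.15 g.

42.2 g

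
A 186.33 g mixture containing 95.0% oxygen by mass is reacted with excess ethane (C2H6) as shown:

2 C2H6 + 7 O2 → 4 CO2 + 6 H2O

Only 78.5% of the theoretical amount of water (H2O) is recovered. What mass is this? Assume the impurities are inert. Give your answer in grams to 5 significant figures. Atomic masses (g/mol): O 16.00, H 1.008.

Pure O2 available = 186.33 g × 0.950 = 177.014 g.
M(O2) = 2(16.00) = 32.00 g/mol.
M(H2O) = 2(1.008) + 16.00 = 18.016 g/mol.
n(O2) = 177.014 g / 32.00 g/mol = 5.53167 mol.
From the equation the O2:H2O mole ratio is 7:6, so n(H2O) = 5.53167 × 6/7 = 4.74143 mol.
Mass of H2O = 4.74143 mol × 18.016 g/mol = 85.4217 g.
Actual mass collected = 85.4217 g × 0.785 = 67.0560 g.

67.056 g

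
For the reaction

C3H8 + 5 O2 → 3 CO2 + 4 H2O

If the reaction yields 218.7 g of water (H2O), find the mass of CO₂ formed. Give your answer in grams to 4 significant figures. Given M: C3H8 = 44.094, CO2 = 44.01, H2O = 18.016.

n(H2O) = 218.70 g / 18.016 g/mol = 12.139 mol.
From the equation the H2O:CO2 mole ratio is 4:3, so n(CO2) = 12.139 × 3/4 = 9.1044 mol.
Mass of CO2 = 9.1044 mol × 44.01 g/mol = 400.68 g.

400.7 g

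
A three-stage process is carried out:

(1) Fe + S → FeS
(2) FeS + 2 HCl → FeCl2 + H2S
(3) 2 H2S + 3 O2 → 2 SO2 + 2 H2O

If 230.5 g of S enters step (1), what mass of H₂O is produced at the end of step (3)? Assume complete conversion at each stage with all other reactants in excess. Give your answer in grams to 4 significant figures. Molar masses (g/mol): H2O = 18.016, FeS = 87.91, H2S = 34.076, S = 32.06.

129.5 g

n(S) = 230.5 / 32.06 = 7.1896 mol.
Reaction (1): S→FeS ratio 1:1 ⇒ n(FeS) = 7.1896 mol.
Reaction (2): FeS→H2S ratio 1:1 ⇒ n(H2S) = 7.1896 mol.
Reaction (3): H2S→H2O ratio 2:2 ⇒ n(H2O) = 7.1896 mol.
Mass of H2O = 7.1896 × 18.016 = 129.53 g.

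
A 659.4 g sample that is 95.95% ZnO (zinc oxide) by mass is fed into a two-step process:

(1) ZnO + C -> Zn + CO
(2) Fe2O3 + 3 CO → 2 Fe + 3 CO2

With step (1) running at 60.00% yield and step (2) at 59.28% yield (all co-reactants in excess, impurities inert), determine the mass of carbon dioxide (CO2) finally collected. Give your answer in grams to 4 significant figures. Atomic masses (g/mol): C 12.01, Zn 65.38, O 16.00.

Pure ZnO = 659.4 × 0.9595 = 632.69 g.
M(ZnO) = 65.38 + 16.00 = 81.38 g/mol.
M(CO2) = 12.01 + 2(16.00) = 44.01 g/mol.
n(ZnO) = 632.69 / 81.38 = 7.7746 mol.
Step 1 (ZnO:CO = 1:1): theoretical n(CO) = 7.7746 mol; at 60.00% yield, n(CO) = 4.6647 mol.
Step 2 (CO:CO2 = 3:3): theoretical n(CO2) = 4.6647 mol, so theoretical mass = 4.6647 × 44.01 = 205.30 g.
At 59.28% yield, actual mass of CO2 = 205.30 × 0.5928 = 121.70 g.

121.7 g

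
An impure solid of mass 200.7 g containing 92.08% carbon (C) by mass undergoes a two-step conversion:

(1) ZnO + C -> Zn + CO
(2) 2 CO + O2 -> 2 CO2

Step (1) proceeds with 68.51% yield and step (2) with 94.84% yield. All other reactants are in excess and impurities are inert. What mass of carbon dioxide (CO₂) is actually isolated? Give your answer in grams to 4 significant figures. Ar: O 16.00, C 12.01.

440.0 g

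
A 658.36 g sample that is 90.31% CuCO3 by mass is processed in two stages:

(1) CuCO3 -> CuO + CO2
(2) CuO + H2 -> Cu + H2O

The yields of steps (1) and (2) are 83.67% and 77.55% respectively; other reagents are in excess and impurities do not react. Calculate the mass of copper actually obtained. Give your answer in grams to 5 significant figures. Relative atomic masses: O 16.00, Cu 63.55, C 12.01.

Pure CuCO3 = 658.36 × 0.9031 = 594.565 g.
M(CuCO3) = 63.55 + 12.01 + 3(16.00) = 123.56 g/mol.
M(Cu) = 63.55 g/mol.
n(CuCO3) = 594.565 / 123.56 = 4.81195 mol.
Step 1 (CuCO3:CuO = 1:1): theoretical n(CuO) = 4.81195 mol; at 83.67% yield, n(CuO) = 4.02616 mol.
Step 2 (CuO:Cu = 1:1): theoretical n(Cu) = 4.02616 mol, so theoretical mass = 4.02616 × 63.55 = 255.863 g.
At 77.55% yield, actual mass of Cu = 255.863 × 0.7755 = 198.421 g.

198.42 g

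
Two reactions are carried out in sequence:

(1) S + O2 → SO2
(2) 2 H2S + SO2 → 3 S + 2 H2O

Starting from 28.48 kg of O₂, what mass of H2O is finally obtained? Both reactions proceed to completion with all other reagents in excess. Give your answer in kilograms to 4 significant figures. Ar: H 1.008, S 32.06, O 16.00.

32.07 kg

M(O2) = 2(16.00) = 32.00 g/mol.
M(H2O) = 2(1.008) + 16.00 = 18.016 g/mol.
28.48 kg = 28480 g.
n(O2) = 28480 / 32.00 = 890.00 mol.
Step 1 gives a 1:1 ratio of O2 to SO2, so n(SO2) = 890.00 mol.
In step 2 the SO2:H2O ratio is 1:2, so n(H2O) = 1780.0 mol.
Mass of H2O = 1780.0 × 18.016 = 32068 g = 32.07 kg.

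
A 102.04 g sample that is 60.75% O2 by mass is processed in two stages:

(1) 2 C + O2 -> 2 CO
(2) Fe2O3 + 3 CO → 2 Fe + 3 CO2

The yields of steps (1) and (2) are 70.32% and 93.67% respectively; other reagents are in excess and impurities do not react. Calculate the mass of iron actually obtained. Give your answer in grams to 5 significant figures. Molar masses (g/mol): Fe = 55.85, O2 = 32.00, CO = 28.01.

Pure O2 = 102.04 × 0.6075 = 61.9893 g.
n(O2) = 61.9893 / 32.00 = 1.93717 mol.
Step 1 (O2:CO = 1:2): theoretical n(CO) = 3.87433 mol; at 70.32% yield, n(CO) = 2.72443 mol.
Step 2 (CO:Fe = 3:2): theoretical n(Fe) = 1.81629 mol, so theoretical mass = 1.81629 × 55.85 = 101.440 g.
At 93.67% yield, actual mass of Fe = 101.440 × 0.9367 = 95.0185 g.

95.018 g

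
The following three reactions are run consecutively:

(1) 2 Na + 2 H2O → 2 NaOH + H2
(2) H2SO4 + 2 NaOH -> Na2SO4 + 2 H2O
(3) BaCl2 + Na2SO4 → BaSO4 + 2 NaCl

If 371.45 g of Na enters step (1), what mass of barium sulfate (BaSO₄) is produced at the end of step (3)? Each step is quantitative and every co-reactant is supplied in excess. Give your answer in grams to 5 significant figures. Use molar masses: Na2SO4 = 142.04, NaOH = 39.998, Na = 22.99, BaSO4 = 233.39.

n(Na) = 371.45 / 22.99 = 16.1570 mol.
Reaction (1): Na→NaOH ratio 2:2 ⇒ n(NaOH) = 16.1570 mol.
Reaction (2): NaOH→Na2SO4 ratio 2:1 ⇒ n(Na2SO4) = 8.07851 mol.
Reaction (3): Na2SO4→BaSO4 ratio 1:1 ⇒ n(BaSO4) = 8.07851 mol.
Mass of BaSO4 = 8.07851 × 233.39 = 1885.44 g.

1885.4 g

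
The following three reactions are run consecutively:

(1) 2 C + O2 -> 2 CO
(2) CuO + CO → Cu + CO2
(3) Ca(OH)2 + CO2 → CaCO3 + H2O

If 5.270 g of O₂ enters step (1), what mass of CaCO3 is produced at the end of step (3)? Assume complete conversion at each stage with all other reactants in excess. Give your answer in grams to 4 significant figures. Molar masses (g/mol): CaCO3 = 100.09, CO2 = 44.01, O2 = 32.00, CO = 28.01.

32.97 g

n(O2) = 5.270 / 32.00 = 0.16469 mol.
Reaction (1): O2→CO ratio 1:2 ⇒ n(CO) = 0.32937 mol.
Reaction (2): CO→CO2 ratio 1:1 ⇒ n(CO2) = 0.32937 mol.
Reaction (3): CO2→CaCO3 ratio 1:1 ⇒ n(CaCO3) = 0.32937 mol.
Mass of CaCO3 = 0.32937 × 100.09 = 32.967 g.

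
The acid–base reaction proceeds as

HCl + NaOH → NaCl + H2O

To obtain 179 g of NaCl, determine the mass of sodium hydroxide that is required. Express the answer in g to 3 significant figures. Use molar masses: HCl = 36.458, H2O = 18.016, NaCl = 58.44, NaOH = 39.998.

123 g

n(NaCl) = 179.0 g / 58.44 g/mol = 3.063 mol.
From the equation the NaCl:NaOH mole ratio is 1:1, so n(NaOH) = 3.063 × 1/1 = 3.063 mol.
Mass of NaOH = 3.063 mol × 39.998 g/mol = 122.5 g.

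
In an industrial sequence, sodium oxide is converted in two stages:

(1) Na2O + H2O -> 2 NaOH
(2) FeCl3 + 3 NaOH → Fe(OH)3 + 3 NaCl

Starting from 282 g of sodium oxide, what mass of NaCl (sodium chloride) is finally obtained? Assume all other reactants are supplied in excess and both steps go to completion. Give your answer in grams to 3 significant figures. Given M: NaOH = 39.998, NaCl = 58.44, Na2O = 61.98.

n(Na2O) = 282.0 / 61.98 = 4.550 mol.
Step 1 gives a 1:2 ratio of Na2O to NaOH, so n(NaOH) = 9.100 mol.
In step 2 the NaOH:NaCl ratio is 3:3, so n(NaCl) = 9.100 mol.
Mass of NaCl = 9.100 × 58.44 = 531.8 g.

532 g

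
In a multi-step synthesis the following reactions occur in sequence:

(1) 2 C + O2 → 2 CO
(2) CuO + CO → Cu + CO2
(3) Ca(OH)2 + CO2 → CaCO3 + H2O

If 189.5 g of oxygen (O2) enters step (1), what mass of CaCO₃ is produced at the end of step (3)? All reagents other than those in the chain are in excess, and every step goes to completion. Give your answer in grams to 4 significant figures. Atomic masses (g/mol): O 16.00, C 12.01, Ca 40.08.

1185 g

M(O2) = 2(16.00) = 32.00 g/mol.
M(CaCO3) = 40.08 + 12.01 + 3(16.00) = 100.09 g/mol.
n(O2) = 189.5 / 32.00 = 5.9219 mol.
Reaction (1): O2→CO ratio 1:2 ⇒ n(CO) = 11.844 mol.
Reaction (2): CO→CO2 ratio 1:1 ⇒ n(CO2) = 11.844 mol.
Reaction (3): CO2→CaCO3 ratio 1:1 ⇒ n(CaCO3) = 11.844 mol.
Mass of CaCO3 = 11.844 × 100.09 = 1185.4 g.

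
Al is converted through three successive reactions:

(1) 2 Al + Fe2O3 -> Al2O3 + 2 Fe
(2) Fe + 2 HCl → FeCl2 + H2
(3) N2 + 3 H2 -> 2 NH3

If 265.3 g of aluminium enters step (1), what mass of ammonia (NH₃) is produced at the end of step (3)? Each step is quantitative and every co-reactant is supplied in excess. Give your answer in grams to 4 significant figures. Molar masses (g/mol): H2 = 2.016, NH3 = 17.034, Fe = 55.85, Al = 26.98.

111.7 g

n(Al) = 265.3 / 26.98 = 9.8332 mol.
Reaction (1): Al→Fe ratio 2:2 ⇒ n(Fe) = 9.8332 mol.
Reaction (2): Fe→H2 ratio 1:1 ⇒ n(H2) = 9.8332 mol.
Reaction (3): H2→NH3 ratio 3:2 ⇒ n(NH3) = 6.5555 mol.
Mass of NH3 = 6.5555 × 17.034 = 111.67 g.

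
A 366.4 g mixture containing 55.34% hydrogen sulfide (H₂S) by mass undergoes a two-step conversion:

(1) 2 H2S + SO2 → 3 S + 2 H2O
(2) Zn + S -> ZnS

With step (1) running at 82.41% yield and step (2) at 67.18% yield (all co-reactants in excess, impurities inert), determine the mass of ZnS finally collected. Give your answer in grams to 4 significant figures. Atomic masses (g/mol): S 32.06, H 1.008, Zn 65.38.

Pure H2S = 366.4 × 0.5534 = 202.77 g.
M(H2S) = 2(1.008) + 32.06 = 34.076 g/mol.
M(ZnS) = 65.38 + 32.06 = 97.44 g/mol.
n(H2S) = 202.77 / 34.076 = 5.9504 mol.
Step 1 (H2S:S = 2:3): theoretical n(S) = 8.9256 mol; at 82.41% yield, n(S) = 7.3556 mol.
Step 2 (S:ZnS = 1:1): theoretical n(ZnS) = 7.3556 mol, so theoretical mass = 7.3556 × 97.44 = 716.73 g.
At 67.18% yield, actual mass of ZnS = 716.73 × 0.6718 = 481.50 g.

481.5 g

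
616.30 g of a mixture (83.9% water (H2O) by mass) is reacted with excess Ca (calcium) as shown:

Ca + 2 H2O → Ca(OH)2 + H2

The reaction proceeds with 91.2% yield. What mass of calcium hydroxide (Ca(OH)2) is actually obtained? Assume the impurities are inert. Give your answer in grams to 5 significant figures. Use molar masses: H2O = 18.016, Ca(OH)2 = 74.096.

969.74 g

Pure H2O available = 616.30 g × 0.839 = 517.076 g.
n(H2O) = 517.076 g / 18.016 g/mol = 28.7009 mol.
From the equation the H2O:Ca(OH)2 mole ratio is 2:1, so n(Ca(OH)2) = 28.7009 × 1/2 = 14.3505 mol.
Mass of Ca(OH)2 = 14.3505 mol × 74.096 g/mol = 1063.31 g.
Actual mass collected = 1063.31 g × 0.912 = 969.740 g.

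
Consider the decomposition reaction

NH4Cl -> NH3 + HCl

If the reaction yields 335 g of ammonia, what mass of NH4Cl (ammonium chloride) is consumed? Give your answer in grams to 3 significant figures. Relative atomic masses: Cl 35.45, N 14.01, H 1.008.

1050 g

M(NH3) = 14.01 + 3(1.008) = 17.034 g/mol.
M(NH4Cl) = 14.01 + 4(1.008) + 35.45 = 53.492 g/mol.
n(NH3) = 335.0 g / 17.034 g/mol = 19.67 mol.
From the equation the NH3:NH4Cl mole ratio is 1:1, so n(NH4Cl) = 19.67 × 1/1 = 19.67 mol.
Mass of NH4Cl = 19.67 mol × 53.492 g/mol = 1052 g.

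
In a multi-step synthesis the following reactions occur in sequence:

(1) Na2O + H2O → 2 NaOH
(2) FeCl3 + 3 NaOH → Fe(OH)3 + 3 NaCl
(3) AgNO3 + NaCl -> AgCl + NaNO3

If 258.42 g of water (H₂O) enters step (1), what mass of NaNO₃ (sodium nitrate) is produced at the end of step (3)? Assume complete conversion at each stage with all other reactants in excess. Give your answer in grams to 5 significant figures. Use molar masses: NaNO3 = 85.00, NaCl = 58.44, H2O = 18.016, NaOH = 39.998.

2438.5 g

n(H2O) = 258.42 / 18.016 = 14.3439 mol.
Reaction (1): H2O→NaOH ratio 1:2 ⇒ n(NaOH) = 28.6878 mol.
Reaction (2): NaOH→NaCl ratio 3:3 ⇒ n(NaCl) = 28.6878 mol.
Reaction (3): NaCl→NaNO3 ratio 1:1 ⇒ n(NaNO3) = 28.6878 mol.
Mass of NaNO3 = 28.6878 × 85.00 = 2438.47 g.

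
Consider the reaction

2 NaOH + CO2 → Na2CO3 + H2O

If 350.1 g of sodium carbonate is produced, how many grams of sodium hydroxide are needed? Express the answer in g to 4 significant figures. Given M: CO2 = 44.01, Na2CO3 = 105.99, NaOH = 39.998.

n(Na2CO3) = 350.10 g / 105.99 g/mol = 3.3031 mol.
From the equation the Na2CO3:NaOH mole ratio is 1:2, so n(NaOH) = 3.3031 × 2/1 = 6.6063 mol.
Mass of NaOH = 6.6063 mol × 39.998 g/mol = 264.24 g.

264.2 g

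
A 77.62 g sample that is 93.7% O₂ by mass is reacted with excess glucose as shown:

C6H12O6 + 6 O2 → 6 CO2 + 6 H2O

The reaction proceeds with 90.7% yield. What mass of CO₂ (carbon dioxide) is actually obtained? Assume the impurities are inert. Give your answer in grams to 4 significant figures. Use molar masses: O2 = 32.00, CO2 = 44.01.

90.72 g

Pure O2 available = 77.62 g × 0.937 = 72.730 g.
n(O2) = 72.730 g / 32.00 g/mol = 2.2728 mol.
From the equation the O2:CO2 mole ratio is 6:6, so n(CO2) = 2.2728 × 6/6 = 2.2728 mol.
Mass of CO2 = 2.2728 mol × 44.01 g/mol = 100.03 g.
Actual mass collected = 100.03 g × 0.907 = 90.724 g.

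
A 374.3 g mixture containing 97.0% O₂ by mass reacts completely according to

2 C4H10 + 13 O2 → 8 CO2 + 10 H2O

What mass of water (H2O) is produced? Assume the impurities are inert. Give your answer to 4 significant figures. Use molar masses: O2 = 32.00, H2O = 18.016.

157.2 g

Mass of pure O2 = 374.3 g × 0.970 = 363.07 g.
n(O2) = 363.07 g / 32.00 g/mol = 11.346 mol.
From the equation the O2:H2O mole ratio is 13:10, so n(H2O) = 11.346 × 10/13 = 8.7277 mol.
Mass of H2O = 8.7277 mol × 18.016 g/mol = 157.24 g.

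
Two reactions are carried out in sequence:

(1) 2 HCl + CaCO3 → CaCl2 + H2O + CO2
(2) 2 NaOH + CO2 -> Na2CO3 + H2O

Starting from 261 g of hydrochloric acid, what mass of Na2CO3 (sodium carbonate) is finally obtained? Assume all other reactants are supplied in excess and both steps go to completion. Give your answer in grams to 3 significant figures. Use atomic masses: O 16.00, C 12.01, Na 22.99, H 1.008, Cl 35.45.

M(HCl) = 1.008 + 35.45 = 36.458 g/mol.
M(Na2CO3) = 2(22.99) + 12.01 + 3(16.00) = 105.99 g/mol.
n(HCl) = 261.0 / 36.458 = 7.159 mol.
Step 1 gives a 2:1 ratio of HCl to CO2, so n(CO2) = 3.579 mol.
In step 2 the CO2:Na2CO3 ratio is 1:1, so n(Na2CO3) = 3.579 mol.
Mass of Na2CO3 = 3.579 × 105.99 = 379.4 g.

379 g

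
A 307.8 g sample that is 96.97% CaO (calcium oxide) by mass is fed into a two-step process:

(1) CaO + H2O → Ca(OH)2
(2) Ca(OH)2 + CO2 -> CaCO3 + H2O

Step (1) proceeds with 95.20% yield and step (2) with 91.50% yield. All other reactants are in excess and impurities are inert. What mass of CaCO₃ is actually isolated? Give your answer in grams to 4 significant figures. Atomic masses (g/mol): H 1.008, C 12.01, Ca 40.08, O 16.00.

464.0 g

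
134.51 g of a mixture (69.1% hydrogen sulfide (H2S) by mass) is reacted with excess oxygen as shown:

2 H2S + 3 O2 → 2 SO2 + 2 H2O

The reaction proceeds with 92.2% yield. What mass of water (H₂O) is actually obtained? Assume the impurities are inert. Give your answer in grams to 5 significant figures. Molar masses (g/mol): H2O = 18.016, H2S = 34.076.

45.308 g

Pure H2S available = 134.51 g × 0.691 = 92.9464 g.
n(H2S) = 92.9464 g / 34.076 g/mol = 2.72762 mol.
From the equation the H2S:H2O mole ratio is 2:2, so n(H2O) = 2.72762 × 2/2 = 2.72762 mol.
Mass of H2O = 2.72762 mol × 18.016 g/mol = 49.1408 g.
Actual mass collected = 49.1408 g × 0.922 = 45.3078 g.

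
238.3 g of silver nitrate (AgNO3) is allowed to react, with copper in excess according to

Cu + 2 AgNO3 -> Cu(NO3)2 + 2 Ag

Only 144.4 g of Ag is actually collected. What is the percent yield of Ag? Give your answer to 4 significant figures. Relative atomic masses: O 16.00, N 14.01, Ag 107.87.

95.43 %

M(AgNO3) = 107.87 + 14.01 + 3(16.00) = 169.88 g/mol.
M(Ag) = 107.87 g/mol.
n(AgNO3) = 238.30 g / 169.88 g/mol = 1.4028 mol.
From the equation the AgNO3:Ag mole ratio is 2:2, so n(Ag) = 1.4028 × 2/2 = 1.4028 mol.
Mass of Ag = 1.4028 mol × 107.87 g/mol = 151.32 g.
This is the theoretical yield. Percent yield = 144.4 g / 151.32 g × 100% = 95.430%.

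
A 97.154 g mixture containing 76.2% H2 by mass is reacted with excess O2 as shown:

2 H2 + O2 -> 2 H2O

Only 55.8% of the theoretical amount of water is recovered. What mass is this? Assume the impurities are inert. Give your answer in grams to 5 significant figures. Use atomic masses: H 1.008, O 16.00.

369.16 g

Pure H2 available = 97.154 g × 0.762 = 74.0313 g.
M(H2) = 2(1.008) = 2.016 g/mol.
M(H2O) = 2(1.008) + 16.00 = 18.016 g/mol.
n(H2) = 74.0313 g / 2.016 g/mol = 36.7219 mol.
From the equation the H2:H2O mole ratio is 2:2, so n(H2O) = 36.7219 × 2/2 = 36.7219 mol.
Mass of H2O = 36.7219 mol × 18.016 g/mol = 661.582 g.
Actual mass collected = 661.582 g × 0.558 = 369.163 g.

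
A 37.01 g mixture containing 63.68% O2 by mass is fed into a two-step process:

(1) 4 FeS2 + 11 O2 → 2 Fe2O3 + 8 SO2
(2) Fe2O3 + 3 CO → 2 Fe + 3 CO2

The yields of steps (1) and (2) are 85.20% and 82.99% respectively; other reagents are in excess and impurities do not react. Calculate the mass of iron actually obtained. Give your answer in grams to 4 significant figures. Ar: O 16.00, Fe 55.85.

10.58 g

Pure O2 = 37.01 × 0.6368 = 23.568 g.
M(O2) = 2(16.00) = 32.00 g/mol.
M(Fe) = 55.85 g/mol.
n(O2) = 23.568 / 32.00 = 0.73650 mol.
Step 1 (O2:Fe2O3 = 11:2): theoretical n(Fe2O3) = 0.13391 mol; at 85.20% yield, n(Fe2O3) = 0.11409 mol.
Step 2 (Fe2O3:Fe = 1:2): theoretical n(Fe) = 0.22818 mol, so theoretical mass = 0.22818 × 55.85 = 12.744 g.
At 82.99% yield, actual mass of Fe = 12.744 × 0.8299 = 10.576 g.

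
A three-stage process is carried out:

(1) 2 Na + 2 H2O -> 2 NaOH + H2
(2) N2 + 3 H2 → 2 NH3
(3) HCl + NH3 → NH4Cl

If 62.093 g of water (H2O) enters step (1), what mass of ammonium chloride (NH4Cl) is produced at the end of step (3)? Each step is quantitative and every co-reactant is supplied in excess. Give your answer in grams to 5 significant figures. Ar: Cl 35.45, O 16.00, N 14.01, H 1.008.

M(H2O) = 2(1.008) + 16.00 = 18.016 g/mol.
M(NH4Cl) = 14.01 + 4(1.008) + 35.45 = 53.492 g/mol.
n(H2O) = 62.093 / 18.016 = 3.44655 mol.
Reaction (1): H2O→H2 ratio 2:1 ⇒ n(H2) = 1.72327 mol.
Reaction (2): H2→NH3 ratio 3:2 ⇒ n(NH3) = 1.14885 mol.
Reaction (3): NH3→NH4Cl ratio 1:1 ⇒ n(NH4Cl) = 1.14885 mol.
Mass of NH4Cl = 1.14885 × 53.492 = 61.4542 g.

61.454 g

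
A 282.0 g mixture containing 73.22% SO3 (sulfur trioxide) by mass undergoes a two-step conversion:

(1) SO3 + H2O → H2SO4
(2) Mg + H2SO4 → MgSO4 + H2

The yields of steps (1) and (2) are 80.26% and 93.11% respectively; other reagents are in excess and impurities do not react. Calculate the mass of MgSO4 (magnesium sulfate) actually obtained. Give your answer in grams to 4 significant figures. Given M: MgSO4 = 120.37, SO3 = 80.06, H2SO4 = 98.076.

Pure SO3 = 282.0 × 0.7322 = 206.48 g.
n(SO3) = 206.48 / 80.06 = 2.5791 mol.
Step 1 (SO3:H2SO4 = 1:1): theoretical n(H2SO4) = 2.5791 mol; at 80.26% yield, n(H2SO4) = 2.0700 mol.
Step 2 (H2SO4:MgSO4 = 1:1): theoretical n(MgSO4) = 2.0700 mol, so theoretical mass = 2.0700 × 120.37 = 249.16 g.
At 93.11% yield, actual mass of MgSO4 = 249.16 × 0.9311 = 231.99 g.

232.0 g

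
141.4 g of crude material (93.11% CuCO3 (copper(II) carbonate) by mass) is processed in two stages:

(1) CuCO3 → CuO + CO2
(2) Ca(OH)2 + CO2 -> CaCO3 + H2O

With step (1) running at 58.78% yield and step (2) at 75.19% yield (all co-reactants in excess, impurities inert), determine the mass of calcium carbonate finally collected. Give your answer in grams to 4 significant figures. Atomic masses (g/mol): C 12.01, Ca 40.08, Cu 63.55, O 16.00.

47.14 g

Pure CuCO3 = 141.4 × 0.9311 = 131.66 g.
M(CuCO3) = 63.55 + 12.01 + 3(16.00) = 123.56 g/mol.
M(CaCO3) = 40.08 + 12.01 + 3(16.00) = 100.09 g/mol.
n(CuCO3) = 131.66 / 123.56 = 1.0655 mol.
Step 1 (CuCO3:CO2 = 1:1): theoretical n(CO2) = 1.0655 mol; at 58.78% yield, n(CO2) = 0.62632 mol.
Step 2 (CO2:CaCO3 = 1:1): theoretical n(CaCO3) = 0.62632 mol, so theoretical mass = 0.62632 × 100.09 = 62.689 g.
At 75.19% yield, actual mass of CaCO3 = 62.689 × 0.7519 = 47.136 g.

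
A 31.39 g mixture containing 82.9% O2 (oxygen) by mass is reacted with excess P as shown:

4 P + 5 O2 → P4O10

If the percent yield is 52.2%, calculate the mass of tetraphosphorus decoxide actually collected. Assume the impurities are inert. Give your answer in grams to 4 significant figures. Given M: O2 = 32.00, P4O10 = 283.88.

24.10 g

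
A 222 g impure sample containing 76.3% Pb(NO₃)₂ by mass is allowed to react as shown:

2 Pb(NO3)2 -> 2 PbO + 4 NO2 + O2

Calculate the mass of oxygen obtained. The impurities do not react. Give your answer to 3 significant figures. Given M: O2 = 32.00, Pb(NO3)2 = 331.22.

8.18 g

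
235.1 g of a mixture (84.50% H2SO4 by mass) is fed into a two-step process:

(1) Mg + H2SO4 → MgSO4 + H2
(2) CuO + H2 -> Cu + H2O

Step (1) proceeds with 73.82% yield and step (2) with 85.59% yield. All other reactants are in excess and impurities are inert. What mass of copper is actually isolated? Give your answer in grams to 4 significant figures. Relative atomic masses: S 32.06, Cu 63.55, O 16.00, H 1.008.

Pure H2SO4 = 235.1 × 0.8450 = 198.66 g.
M(H2SO4) = 2(1.008) + 32.06 + 4(16.00) = 98.076 g/mol.
M(Cu) = 63.55 g/mol.
n(H2SO4) = 198.66 / 98.076 = 2.0256 mol.
Step 1 (H2SO4:H2 = 1:1): theoretical n(H2) = 2.0256 mol; at 73.82% yield, n(H2) = 1.4953 mol.
Step 2 (H2:Cu = 1:1): theoretical n(Cu) = 1.4953 mol, so theoretical mass = 1.4953 × 63.55 = 95.025 g.
At 85.59% yield, actual mass of Cu = 95.025 × 0.8559 = 81.332 g.

81.33 g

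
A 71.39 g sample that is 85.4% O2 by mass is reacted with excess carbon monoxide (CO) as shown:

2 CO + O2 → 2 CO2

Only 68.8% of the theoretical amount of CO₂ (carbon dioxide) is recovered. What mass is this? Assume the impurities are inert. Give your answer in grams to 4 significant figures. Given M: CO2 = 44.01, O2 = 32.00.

Pure O2 available = 71.39 g × 0.854 = 60.967 g.
n(O2) = 60.967 g / 32.00 g/mol = 1.9052 mol.
From the equation the O2:CO2 mole ratio is 1:2, so n(CO2) = 1.9052 × 2/1 = 3.8104 mol.
Mass of CO2 = 3.8104 mol × 44.01 g/mol = 167.70 g.
Actual mass collected = 167.70 g × 0.688 = 115.38 g.

115.4 g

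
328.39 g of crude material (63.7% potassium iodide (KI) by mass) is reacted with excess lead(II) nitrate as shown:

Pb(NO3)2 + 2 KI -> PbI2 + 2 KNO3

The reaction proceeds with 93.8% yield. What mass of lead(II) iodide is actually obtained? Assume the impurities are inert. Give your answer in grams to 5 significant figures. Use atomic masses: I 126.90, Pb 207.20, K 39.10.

Pure KI available = 328.39 g × 0.637 = 209.184 g.
M(KI) = 39.10 + 126.90 = 166.00 g/mol.
M(PbI2) = 207.20 + 2(126.90) = 461.00 g/mol.
n(KI) = 209.184 g / 166.00 g/mol = 1.26015 mol.
From the equation the KI:PbI2 mole ratio is 2:1, so n(PbI2) = 1.26015 × 1/2 = 0.630074 mol.
Mass of PbI2 = 0.630074 mol × 461.00 g/mol = 290.464 g.
Actual mass collected = 290.464 g × 0.938 = 272.455 g.

272.46 g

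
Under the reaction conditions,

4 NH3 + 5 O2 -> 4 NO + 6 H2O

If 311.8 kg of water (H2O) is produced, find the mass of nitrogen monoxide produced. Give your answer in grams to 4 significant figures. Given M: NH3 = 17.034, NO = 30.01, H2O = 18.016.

Convert: 311.8 kg = 311800 g.
n(H2O) = 311800 g / 18.016 g/mol = 17307 mol.
From the equation the H2O:NO mole ratio is 6:4, so n(NO) = 17307 × 4/6 = 11538 mol.
Mass of NO = 11538 mol × 30.01 g/mol = 346250 g.

346300 g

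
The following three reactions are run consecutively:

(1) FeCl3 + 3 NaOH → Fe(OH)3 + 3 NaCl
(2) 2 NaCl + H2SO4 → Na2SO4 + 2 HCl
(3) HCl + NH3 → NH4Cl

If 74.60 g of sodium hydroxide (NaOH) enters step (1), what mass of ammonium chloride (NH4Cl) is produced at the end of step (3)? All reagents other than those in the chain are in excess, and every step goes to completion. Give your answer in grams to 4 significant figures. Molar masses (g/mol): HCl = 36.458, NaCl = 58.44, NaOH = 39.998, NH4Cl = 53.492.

n(NaOH) = 74.60 / 39.998 = 1.8651 mol.
Reaction (1): NaOH→NaCl ratio 3:3 ⇒ n(NaCl) = 1.8651 mol.
Reaction (2): NaCl→HCl ratio 2:2 ⇒ n(HCl) = 1.8651 mol.
Reaction (3): HCl→NH4Cl ratio 1:1 ⇒ n(NH4Cl) = 1.8651 mol.
Mass of NH4Cl = 1.8651 × 53.492 = 99.768 g.

99.77 g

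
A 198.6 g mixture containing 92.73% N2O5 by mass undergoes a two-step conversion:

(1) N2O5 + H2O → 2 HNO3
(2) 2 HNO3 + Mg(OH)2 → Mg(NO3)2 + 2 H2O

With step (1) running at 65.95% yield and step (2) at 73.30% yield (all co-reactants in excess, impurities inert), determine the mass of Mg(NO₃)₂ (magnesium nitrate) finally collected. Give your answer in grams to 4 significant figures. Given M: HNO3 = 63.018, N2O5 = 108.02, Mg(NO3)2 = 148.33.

122.2 g

Pure N2O5 = 198.6 × 0.9273 = 184.16 g.
n(N2O5) = 184.16 / 108.02 = 1.7049 mol.
Step 1 (N2O5:HNO3 = 1:2): theoretical n(HNO3) = 3.4098 mol; at 65.95% yield, n(HNO3) = 2.2487 mol.
Step 2 (HNO3:Mg(NO3)2 = 2:1): theoretical n(Mg(NO3)2) = 1.1244 mol, so theoretical mass = 1.1244 × 148.33 = 166.78 g.
At 73.30% yield, actual mass of Mg(NO3)2 = 166.78 × 0.7330 = 122.25 g.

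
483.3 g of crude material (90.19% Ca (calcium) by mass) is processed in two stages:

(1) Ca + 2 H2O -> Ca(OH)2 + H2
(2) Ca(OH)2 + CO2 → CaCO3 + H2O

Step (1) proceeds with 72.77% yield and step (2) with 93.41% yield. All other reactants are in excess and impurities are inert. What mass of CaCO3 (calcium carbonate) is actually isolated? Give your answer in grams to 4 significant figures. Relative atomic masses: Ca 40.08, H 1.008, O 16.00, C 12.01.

739.9 g

Pure Ca = 483.3 × 0.9019 = 435.89 g.
M(Ca) = 40.08 g/mol.
M(CaCO3) = 40.08 + 12.01 + 3(16.00) = 100.09 g/mol.
n(Ca) = 435.89 / 40.08 = 10.875 mol.
Step 1 (Ca:Ca(OH)2 = 1:1): theoretical n(Ca(OH)2) = 10.875 mol; at 72.77% yield, n(Ca(OH)2) = 7.9141 mol.
Step 2 (Ca(OH)2:CaCO3 = 1:1): theoretical n(CaCO3) = 7.9141 mol, so theoretical mass = 7.9141 × 100.09 = 792.12 g.
At 93.41% yield, actual mass of CaCO3 = 792.12 × 0.9341 = 739.92 g.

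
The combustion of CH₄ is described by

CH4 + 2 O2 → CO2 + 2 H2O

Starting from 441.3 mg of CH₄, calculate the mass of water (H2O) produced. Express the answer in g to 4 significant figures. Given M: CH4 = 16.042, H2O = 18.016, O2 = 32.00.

Convert: 441.3 mg = 0.44130 g.
n(CH4) = 0.44130 g / 16.042 g/mol = 0.027509 mol.
From the equation the CH4:H2O mole ratio is 1:2, so n(H2O) = 0.027509 × 2/1 = 0.055018 mol.
Mass of H2O = 0.055018 mol × 18.016 g/mol = 0.99121 g.

0.9912 g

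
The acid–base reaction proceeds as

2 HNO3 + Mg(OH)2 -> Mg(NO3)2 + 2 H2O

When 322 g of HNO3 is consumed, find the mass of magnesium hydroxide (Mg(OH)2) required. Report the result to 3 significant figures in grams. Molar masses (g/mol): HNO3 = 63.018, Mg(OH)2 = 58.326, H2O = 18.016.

149 g

n(HNO3) = 322.0 g / 63.018 g/mol = 5.110 mol.
From the equation the HNO3:Mg(OH)2 mole ratio is 2:1, so n(Mg(OH)2) = 5.110 × 1/2 = 2.555 mol.
Mass of Mg(OH)2 = 2.555 mol × 58.326 g/mol = 149.0 g.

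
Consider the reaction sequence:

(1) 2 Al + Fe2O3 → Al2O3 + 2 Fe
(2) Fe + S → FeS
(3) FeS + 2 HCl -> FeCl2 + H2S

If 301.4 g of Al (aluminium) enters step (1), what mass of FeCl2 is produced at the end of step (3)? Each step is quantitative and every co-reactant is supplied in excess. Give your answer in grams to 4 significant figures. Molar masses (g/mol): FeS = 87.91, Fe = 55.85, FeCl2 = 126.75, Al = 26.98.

1416 g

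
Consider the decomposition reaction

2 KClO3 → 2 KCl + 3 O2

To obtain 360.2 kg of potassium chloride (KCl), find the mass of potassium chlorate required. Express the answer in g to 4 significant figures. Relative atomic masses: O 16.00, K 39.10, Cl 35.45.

592100 g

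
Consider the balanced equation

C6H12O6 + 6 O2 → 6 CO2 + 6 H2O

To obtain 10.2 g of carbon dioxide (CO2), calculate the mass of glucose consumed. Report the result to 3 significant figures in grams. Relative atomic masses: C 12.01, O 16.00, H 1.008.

M(CO2) = 12.01 + 2(16.00) = 44.01 g/mol.
M(C6H12O6) = 6(12.01) + 12(1.008) + 6(16.00) = 180.156 g/mol.
n(CO2) = 10.20 g / 44.01 g/mol = 0.2318 mol.
From the equation the CO2:C6H12O6 mole ratio is 6:1, so n(C6H12O6) = 0.2318 × 1/6 = 0.03863 mol.
Mass of C6H12O6 = 0.03863 mol × 180.156 g/mol = 6.959 g.

6.96 g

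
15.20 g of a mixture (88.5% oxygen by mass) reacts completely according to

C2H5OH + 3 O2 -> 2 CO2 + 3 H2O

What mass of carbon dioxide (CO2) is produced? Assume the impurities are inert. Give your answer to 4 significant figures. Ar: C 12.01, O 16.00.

Mass of pure O2 = 15.20 g × 0.885 = 13.452 g.
M(O2) = 2(16.00) = 32.00 g/mol.
M(CO2) = 12.01 + 2(16.00) = 44.01 g/mol.
n(O2) = 13.452 g / 32.00 g/mol = 0.42037 mol.
From the equation the O2:CO2 mole ratio is 3:2, so n(CO2) = 0.42037 × 2/3 = 0.28025 mol.
Mass of CO2 = 0.28025 mol × 44.01 g/mol = 12.334 g.

12.33 g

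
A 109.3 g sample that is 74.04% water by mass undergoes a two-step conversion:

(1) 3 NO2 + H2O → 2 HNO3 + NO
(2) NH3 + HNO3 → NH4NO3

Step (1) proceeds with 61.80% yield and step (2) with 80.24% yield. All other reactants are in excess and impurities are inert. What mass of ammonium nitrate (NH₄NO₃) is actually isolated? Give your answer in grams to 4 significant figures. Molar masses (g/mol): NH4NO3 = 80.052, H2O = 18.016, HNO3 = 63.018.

Pure H2O = 109.3 × 0.7404 = 80.926 g.
n(H2O) = 80.926 / 18.016 = 4.4919 mol.
Step 1 (H2O:HNO3 = 1:2): theoretical n(HNO3) = 8.9838 mol; at 61.80% yield, n(HNO3) = 5.5520 mol.
Step 2 (HNO3:NH4NO3 = 1:1): theoretical n(NH4NO3) = 5.5520 mol, so theoretical mass = 5.5520 × 80.052 = 444.45 g.
At 80.24% yield, actual mass of NH4NO3 = 444.45 × 0.8024 = 356.62 g.

356.6 g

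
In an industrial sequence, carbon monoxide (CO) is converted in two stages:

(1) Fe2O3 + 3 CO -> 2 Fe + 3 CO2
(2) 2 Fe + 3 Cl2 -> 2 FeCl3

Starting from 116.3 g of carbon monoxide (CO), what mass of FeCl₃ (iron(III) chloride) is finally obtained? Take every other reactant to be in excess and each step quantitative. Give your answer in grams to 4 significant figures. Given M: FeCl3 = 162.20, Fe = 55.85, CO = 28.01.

449.0 g

n(CO) = 116.30 / 28.01 = 4.1521 mol.
Step 1 gives a 3:2 ratio of CO to Fe, so n(Fe) = 2.7681 mol.
In step 2 the Fe:FeCl3 ratio is 2:2, so n(FeCl3) = 2.7681 mol.
Mass of FeCl3 = 2.7681 × 162.20 = 448.98 g.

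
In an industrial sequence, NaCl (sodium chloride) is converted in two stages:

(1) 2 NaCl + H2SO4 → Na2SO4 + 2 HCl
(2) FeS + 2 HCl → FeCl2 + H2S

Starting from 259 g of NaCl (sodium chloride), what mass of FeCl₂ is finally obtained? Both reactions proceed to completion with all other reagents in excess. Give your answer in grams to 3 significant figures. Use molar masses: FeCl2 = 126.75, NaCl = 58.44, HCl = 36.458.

n(NaCl) = 259.0 / 58.44 = 4.432 mol.
Step 1 gives a 2:2 ratio of NaCl to HCl, so n(HCl) = 4.432 mol.
In step 2 the HCl:FeCl2 ratio is 2:1, so n(FeCl2) = 2.216 mol.
Mass of FeCl2 = 2.216 × 126.75 = 280.9 g.

281 g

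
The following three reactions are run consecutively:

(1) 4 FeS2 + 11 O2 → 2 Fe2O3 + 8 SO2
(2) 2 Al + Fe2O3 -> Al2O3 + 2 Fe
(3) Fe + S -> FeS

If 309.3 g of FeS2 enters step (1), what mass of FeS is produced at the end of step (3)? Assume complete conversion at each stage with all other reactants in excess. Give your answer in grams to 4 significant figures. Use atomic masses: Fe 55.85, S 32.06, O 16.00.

226.6 g

M(FeS2) = 55.85 + 2(32.06) = 119.97 g/mol.
M(FeS) = 55.85 + 32.06 = 87.91 g/mol.
n(FeS2) = 309.3 / 119.97 = 2.5781 mol.
Reaction (1): FeS2→Fe2O3 ratio 4:2 ⇒ n(Fe2O3) = 1.2891 mol.
Reaction (2): Fe2O3→Fe ratio 1:2 ⇒ n(Fe) = 2.5781 mol.
Reaction (3): Fe→FeS ratio 1:1 ⇒ n(FeS) = 2.5781 mol.
Mass of FeS = 2.5781 × 87.91 = 226.64 g.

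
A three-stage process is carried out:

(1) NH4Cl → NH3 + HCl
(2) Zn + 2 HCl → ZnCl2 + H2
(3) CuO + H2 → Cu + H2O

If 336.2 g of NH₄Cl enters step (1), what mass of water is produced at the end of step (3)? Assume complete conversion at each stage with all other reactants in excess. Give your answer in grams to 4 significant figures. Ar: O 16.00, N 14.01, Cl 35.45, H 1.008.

M(NH4Cl) = 14.01 + 4(1.008) + 35.45 = 53.492 g/mol.
M(H2O) = 2(1.008) + 16.00 = 18.016 g/mol.
n(NH4Cl) = 336.2 / 53.492 = 6.2851 mol.
Reaction (1): NH4Cl→HCl ratio 1:1 ⇒ n(HCl) = 6.2851 mol.
Reaction (2): HCl→H2 ratio 2:1 ⇒ n(H2) = 3.1425 mol.
Reaction (3): H2→H2O ratio 1:1 ⇒ n(H2O) = 3.1425 mol.
Mass of H2O = 3.1425 × 18.016 = 56.616 g.

56.62 g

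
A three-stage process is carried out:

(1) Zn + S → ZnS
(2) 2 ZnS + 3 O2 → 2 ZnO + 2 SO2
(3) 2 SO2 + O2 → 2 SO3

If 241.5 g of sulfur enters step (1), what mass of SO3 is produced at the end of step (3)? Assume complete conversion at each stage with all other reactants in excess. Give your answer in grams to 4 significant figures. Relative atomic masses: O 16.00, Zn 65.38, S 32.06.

M(S) = 32.06 g/mol.
M(SO3) = 32.06 + 3(16.00) = 80.06 g/mol.
n(S) = 241.5 / 32.06 = 7.5328 mol.
Reaction (1): S→ZnS ratio 1:1 ⇒ n(ZnS) = 7.5328 mol.
Reaction (2): ZnS→SO2 ratio 2:2 ⇒ n(SO2) = 7.5328 mol.
Reaction (3): SO2→SO3 ratio 2:2 ⇒ n(SO3) = 7.5328 mol.
Mass of SO3 = 7.5328 × 80.06 = 603.07 g.

603.1 g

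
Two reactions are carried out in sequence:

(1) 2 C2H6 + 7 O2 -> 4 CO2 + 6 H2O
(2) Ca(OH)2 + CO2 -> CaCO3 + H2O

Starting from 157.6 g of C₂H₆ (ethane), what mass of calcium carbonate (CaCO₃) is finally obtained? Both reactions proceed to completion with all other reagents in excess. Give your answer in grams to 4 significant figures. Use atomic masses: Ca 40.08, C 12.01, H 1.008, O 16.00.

1049 g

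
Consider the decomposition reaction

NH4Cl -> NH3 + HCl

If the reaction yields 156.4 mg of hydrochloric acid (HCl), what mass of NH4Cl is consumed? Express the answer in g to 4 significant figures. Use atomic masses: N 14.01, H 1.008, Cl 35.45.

0.2295 g

M(HCl) = 1.008 + 35.45 = 36.458 g/mol.
M(NH4Cl) = 14.01 + 4(1.008) + 35.45 = 53.492 g/mol.
Convert: 156.4 mg = 0.15640 g.
n(HCl) = 0.15640 g / 36.458 g/mol = 0.0042899 mol.
From the equation the HCl:NH4Cl mole ratio is 1:1, so n(NH4Cl) = 0.0042899 × 1/1 = 0.0042899 mol.
Mass of NH4Cl = 0.0042899 mol × 53.492 g/mol = 0.22947 g.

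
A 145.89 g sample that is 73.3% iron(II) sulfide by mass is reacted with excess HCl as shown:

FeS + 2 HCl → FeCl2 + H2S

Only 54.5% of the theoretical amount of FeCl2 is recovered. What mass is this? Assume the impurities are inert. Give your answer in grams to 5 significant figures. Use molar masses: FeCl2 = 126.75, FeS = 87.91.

Pure FeS available = 145.89 g × 0.733 = 106.937 g.
n(FeS) = 106.937 g / 87.91 g/mol = 1.21644 mol.
From the equation the FeS:FeCl2 mole ratio is 1:1, so n(FeCl2) = 1.21644 × 1/1 = 1.21644 mol.
Mass of FeCl2 = 1.21644 mol × 126.75 g/mol = 154.184 g.
Actual mass collected = 154.184 g × 0.545 = 84.0303 g.

84.030 g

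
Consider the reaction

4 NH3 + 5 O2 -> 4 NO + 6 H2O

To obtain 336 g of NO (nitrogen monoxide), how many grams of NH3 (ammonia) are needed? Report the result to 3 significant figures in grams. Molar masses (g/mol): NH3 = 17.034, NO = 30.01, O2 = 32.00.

n(NO) = 336.0 g / 30.01 g/mol = 11.20 mol.
From the equation the NO:NH3 mole ratio is 4:4, so n(NH3) = 11.20 × 4/4 = 11.20 mol.
Mass of NH3 = 11.20 mol × 17.034 g/mol = 190.7 g.

191 g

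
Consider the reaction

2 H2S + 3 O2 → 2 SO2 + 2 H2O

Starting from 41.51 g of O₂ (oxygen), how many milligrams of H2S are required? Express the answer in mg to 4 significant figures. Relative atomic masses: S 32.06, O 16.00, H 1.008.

M(O2) = 2(16.00) = 32.00 g/mol.
M(H2S) = 2(1.008) + 32.06 = 34.076 g/mol.
n(O2) = 41.510 g / 32.00 g/mol = 1.2972 mol.
From the equation the O2:H2S mole ratio is 3:2, so n(H2S) = 1.2972 × 2/3 = 0.86479 mol.
Mass of H2S = 0.86479 mol × 34.076 g/mol = 29.469 g.
Converting to mg: 29.469 g = 29470 mg.

29470 mg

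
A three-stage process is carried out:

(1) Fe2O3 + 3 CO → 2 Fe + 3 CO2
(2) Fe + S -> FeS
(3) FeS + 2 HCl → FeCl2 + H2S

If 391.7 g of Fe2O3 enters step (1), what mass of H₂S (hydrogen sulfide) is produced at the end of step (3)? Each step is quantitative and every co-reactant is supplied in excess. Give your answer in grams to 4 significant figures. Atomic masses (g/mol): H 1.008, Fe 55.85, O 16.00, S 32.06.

167.2 g

M(Fe2O3) = 2(55.85) + 3(16.00) = 159.70 g/mol.
M(H2S) = 2(1.008) + 32.06 = 34.076 g/mol.
n(Fe2O3) = 391.7 / 159.70 = 2.4527 mol.
Reaction (1): Fe2O3→Fe ratio 1:2 ⇒ n(Fe) = 4.9054 mol.
Reaction (2): Fe→FeS ratio 1:1 ⇒ n(FeS) = 4.9054 mol.
Reaction (3): FeS→H2S ratio 1:1 ⇒ n(H2S) = 4.9054 mol.
Mass of H2S = 4.9054 × 34.076 = 167.16 g.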